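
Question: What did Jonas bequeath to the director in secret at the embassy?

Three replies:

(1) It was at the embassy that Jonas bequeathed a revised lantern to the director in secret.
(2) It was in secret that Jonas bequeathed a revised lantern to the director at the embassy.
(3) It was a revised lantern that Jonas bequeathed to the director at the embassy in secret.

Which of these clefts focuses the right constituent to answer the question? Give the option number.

The question word "what" targets the direct object.
Option (1) clefts "at the embassy" — the location, not what was asked.
Option (2) clefts "in secret" — the manner, not what was asked.
Option (3) clefts "a revised lantern" — that matches what the question asks about.
So the congruent reply is (3).

3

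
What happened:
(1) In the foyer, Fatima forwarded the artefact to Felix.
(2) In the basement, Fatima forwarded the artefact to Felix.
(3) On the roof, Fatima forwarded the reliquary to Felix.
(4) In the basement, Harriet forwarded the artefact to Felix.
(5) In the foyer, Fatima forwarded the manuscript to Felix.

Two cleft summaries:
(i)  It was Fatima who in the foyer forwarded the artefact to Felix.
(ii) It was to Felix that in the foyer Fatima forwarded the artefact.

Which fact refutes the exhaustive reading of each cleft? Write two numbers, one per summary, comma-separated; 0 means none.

0, 0

(i): focus "Fatima". No fact shares the artefact as thing and Felix as recipient and in the foyer as setting with a different agent. 0.
(ii): focus "Felix". No fact shares Fatima as agent and the artefact as thing and in the foyer as setting with a different recipient. 0.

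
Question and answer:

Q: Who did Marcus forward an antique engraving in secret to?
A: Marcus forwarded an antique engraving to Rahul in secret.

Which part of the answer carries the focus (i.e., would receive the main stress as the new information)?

to Rahul

The wh-word "who" asks about the recipient.
In the answer, "Marcus", "an antique engraving" and "in secret" are given — repeated from the question.
The constituent filling the recipient gap is "to Rahul"; that is the focus and would carry nuclear stress.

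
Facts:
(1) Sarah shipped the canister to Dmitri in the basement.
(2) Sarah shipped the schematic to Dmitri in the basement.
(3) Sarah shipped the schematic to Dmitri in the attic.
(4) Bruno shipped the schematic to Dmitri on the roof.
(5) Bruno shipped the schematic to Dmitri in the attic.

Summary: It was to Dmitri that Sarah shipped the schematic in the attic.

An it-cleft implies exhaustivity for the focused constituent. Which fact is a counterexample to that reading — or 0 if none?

Focus of the cleft: "Dmitri" (the recipient). Presupposed background: Sarah as agent and the schematic as thing and in the attic as setting.
Exhaustivity: Dmitri is the only recipient satisfying that background.
No listed fact matches the background with a different recipient. Exhaustivity holds.

0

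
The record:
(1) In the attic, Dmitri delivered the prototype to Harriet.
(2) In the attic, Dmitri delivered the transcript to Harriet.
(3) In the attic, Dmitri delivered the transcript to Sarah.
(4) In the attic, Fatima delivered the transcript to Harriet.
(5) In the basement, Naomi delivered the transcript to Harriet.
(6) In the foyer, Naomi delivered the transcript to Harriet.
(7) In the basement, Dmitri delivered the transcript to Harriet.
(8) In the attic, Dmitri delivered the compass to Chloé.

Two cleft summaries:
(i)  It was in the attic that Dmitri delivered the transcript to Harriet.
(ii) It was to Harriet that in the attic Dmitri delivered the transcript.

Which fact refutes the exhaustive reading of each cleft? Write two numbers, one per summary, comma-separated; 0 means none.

7, 3

(i): focus "in the attic". Looking for Dmitri as agent and the transcript as thing and Harriet as recipient with some other setting — fact (7) has in the basement there. Refuted.
(ii): focus "Harriet". Looking for Dmitri as agent and the transcript as thing and in the attic as setting with some other recipient — fact (3) has Sarah there. Refuted.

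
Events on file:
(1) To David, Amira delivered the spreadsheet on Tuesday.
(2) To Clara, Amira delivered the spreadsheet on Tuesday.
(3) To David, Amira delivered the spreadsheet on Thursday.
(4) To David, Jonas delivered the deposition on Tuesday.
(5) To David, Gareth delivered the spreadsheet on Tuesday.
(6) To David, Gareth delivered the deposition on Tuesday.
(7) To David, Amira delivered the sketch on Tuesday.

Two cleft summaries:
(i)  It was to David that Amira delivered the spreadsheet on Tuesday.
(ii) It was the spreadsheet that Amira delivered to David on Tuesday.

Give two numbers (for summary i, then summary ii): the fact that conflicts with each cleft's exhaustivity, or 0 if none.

2, 7

(i): focus "David". Looking for agent = Amira, thing = the spreadsheet, setting = on Tuesday with some other recipient — fact (2) has Clara there. Refuted.
(ii): focus "the spreadsheet". Looking for agent = Amira, recipient = David, setting = on Tuesday with some other thing — fact (7) has the sketch there. Refuted.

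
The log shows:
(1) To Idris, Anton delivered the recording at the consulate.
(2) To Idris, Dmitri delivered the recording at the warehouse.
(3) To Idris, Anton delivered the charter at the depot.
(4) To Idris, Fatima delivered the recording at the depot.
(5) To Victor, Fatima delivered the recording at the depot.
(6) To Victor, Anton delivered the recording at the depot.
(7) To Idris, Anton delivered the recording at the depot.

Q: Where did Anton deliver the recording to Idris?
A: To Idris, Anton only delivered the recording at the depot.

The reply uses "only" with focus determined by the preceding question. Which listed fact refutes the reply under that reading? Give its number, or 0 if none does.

Answering "Where did ...?" puts focus on the setting — here, "at the depot".
"Only" then excludes alternative settings while the background — same agent, thing, recipient (Anton / the recording / Idris) — is held fixed.
Fact (1) shares the background with a different setting (at the consulate) — counterexample.
(Fact (6) would refute a reading with focus on the recipient — but that is not what the question asks.)

1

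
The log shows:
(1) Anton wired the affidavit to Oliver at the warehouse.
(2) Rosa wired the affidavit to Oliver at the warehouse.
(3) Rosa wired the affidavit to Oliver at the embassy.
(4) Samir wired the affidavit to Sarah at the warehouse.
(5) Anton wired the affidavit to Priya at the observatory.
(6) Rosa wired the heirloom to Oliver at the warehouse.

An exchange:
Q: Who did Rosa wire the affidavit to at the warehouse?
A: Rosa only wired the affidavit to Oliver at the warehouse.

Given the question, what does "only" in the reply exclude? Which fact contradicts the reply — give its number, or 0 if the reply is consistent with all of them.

0

The question "Who did ... to ...?" targets the recipient, so in the reply the focus falls on "Oliver".
"Only" then excludes alternative recipients while the background — Rosa as agent and the affidavit as thing and at the warehouse as setting — is held fixed.
No fact keeps Rosa as agent and the affidavit as thing and at the warehouse as setting while changing the recipient; every other fact differs on something backgrounded. The reply stands.
(Fact (3) would refute a reading with focus on the setting — but that is not what the question asks.)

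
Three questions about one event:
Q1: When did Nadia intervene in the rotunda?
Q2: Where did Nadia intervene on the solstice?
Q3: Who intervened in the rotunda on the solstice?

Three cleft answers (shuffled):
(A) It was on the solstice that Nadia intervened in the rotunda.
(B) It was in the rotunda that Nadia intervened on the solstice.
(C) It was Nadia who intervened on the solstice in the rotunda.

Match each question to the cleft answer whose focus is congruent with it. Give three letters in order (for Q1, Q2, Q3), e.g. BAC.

ABC

Q1 asks about the time; cleft (A) focuses "on the solstice", which is the time — so Q1 → A.
Q2 asks about the location; cleft (B) focuses "in the rotunda", which is the location — so Q2 → B.
Q3 asks about the subject (agent); cleft (C) focuses "Nadia", which is the subject (agent) — so Q3 → C.
Mapping: Q1→A, Q2→B, Q3→C.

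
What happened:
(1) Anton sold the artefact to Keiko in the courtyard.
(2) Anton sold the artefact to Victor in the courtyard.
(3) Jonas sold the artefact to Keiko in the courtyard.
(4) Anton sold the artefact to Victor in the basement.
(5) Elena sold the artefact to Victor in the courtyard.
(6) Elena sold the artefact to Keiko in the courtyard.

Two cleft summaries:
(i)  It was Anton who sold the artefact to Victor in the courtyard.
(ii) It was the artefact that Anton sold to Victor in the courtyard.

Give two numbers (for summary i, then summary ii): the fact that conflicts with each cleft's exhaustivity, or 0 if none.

5, 0

Summary (i) focuses "Anton" (the agent); background the artefact as thing and Victor as recipient and in the courtyard as setting. Fact (5) matches that background with agent = Elena — refutes (i).
Summary (ii) focuses "the artefact" (the thing); background Anton as agent and Victor as recipient and in the courtyard as setting. No fact matches that background with a different thing, so 0.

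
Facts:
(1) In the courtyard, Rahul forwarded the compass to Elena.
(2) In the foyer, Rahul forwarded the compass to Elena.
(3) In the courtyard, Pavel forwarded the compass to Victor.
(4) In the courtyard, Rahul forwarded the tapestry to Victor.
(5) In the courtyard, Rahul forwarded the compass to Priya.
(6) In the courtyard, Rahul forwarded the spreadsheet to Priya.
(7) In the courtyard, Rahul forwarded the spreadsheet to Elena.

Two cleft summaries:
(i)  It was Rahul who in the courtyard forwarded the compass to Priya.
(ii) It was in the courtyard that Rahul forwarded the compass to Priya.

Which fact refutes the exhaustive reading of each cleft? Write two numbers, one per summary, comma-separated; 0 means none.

0, 0

Summary (i) focuses "Rahul" (the agent); background the compass as thing and Priya as recipient and in the courtyard as setting. No fact matches that background with a different agent, so 0.
Summary (ii) focuses "in the courtyard" (the setting); background Rahul as agent and the compass as thing and Priya as recipient. No fact matches that background with a different setting, so 0.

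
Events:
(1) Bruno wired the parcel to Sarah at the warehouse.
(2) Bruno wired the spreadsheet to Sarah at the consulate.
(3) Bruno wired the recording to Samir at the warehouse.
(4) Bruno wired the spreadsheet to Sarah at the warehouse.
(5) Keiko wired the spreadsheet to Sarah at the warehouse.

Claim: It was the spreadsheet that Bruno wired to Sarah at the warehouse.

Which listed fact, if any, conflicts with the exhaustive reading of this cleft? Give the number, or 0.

The cleft puts "the spreadsheet" in focus and presupposes the open proposition with Bruno as agent and Sarah as recipient and at the warehouse as setting.
The exhaustive reading says no other thing fits that background.
But fact (1) also has Bruno as agent and Sarah as recipient and at the warehouse as setting, with thing = the parcel — so the exhaustive reading fails.

1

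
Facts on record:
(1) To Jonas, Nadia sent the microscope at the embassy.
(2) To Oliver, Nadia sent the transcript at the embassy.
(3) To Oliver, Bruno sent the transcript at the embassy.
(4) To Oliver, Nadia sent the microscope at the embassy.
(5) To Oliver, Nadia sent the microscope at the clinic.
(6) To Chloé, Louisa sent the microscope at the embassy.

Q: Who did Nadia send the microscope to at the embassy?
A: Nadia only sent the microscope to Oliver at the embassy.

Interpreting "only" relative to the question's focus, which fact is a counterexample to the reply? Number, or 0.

1

The question "Who did ... to ...?" targets the recipient, so in the reply the focus falls on "Oliver".
So "only" ranges over recipients; the rest (same agent, thing, setting (Nadia / the microscope / at the embassy)) is presupposed.
Fact (1) shares the background with a different recipient (Jonas) — counterexample.
(Fact (2) would refute a reading with focus on the thing — but that is not what the question asks.)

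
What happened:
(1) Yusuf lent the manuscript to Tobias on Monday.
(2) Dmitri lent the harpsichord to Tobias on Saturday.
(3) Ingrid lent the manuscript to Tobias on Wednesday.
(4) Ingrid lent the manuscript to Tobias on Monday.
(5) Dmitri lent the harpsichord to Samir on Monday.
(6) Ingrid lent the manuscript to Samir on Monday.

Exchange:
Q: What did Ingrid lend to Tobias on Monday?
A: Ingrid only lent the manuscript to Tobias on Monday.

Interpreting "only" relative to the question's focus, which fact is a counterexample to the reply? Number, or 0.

The question "What did ...?" targets the thing, so in the reply the focus falls on "the manuscript".
"Only" then excludes alternative things while the background — agent = Ingrid, recipient = Tobias, setting = on Monday — is held fixed.
No fact keeps agent = Ingrid, recipient = Tobias, setting = on Monday while changing the thing; every other fact differs on something backgrounded. The reply stands.
(Fact (3) would refute a reading with focus on the setting — but that is not what the question asks.)

0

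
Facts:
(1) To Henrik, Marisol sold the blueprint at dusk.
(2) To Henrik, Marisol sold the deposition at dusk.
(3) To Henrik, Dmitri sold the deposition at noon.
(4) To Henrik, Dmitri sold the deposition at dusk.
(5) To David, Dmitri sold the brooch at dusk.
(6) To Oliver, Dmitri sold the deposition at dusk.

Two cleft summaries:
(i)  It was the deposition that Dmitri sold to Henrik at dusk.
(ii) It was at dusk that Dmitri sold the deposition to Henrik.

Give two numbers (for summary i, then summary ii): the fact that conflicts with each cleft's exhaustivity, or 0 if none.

0, 3

(i): focus "the deposition". No fact shares Dmitri as agent and Henrik as recipient and at dusk as setting with a different thing. 0.
(ii): focus "at dusk". Looking for Dmitri as agent and the deposition as thing and Henrik as recipient with some other setting — fact (3) has at noon there. Refuted.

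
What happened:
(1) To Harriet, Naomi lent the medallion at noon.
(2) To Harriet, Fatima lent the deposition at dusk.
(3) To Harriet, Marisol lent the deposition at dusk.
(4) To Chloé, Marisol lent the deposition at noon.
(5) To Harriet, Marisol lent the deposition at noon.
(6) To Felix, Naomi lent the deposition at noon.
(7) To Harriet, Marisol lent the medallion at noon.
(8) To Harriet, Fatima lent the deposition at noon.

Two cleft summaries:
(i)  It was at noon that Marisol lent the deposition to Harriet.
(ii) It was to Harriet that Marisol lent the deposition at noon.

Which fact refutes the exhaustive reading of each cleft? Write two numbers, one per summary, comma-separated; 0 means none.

3, 4

Summary (i) focuses "at noon" (the setting); background agent = Marisol, thing = the deposition, recipient = Harriet. Fact (3) matches that background with setting = at dusk — refutes (i).
Summary (ii) focuses "Harriet" (the recipient); background agent = Marisol, thing = the deposition, setting = at noon. Fact (4) matches that background with recipient = Chloé — refutes (ii).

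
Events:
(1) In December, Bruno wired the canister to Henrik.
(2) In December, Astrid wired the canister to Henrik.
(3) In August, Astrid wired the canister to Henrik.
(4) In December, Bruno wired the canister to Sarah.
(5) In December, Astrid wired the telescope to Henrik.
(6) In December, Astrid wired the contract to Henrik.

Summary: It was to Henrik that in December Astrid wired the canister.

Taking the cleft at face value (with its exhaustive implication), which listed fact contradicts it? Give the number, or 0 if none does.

0

The cleft puts "Henrik" in focus and presupposes the open proposition with Astrid as agent and the canister as thing and in December as setting.
Exhaustivity: Henrik is the only recipient satisfying that background.
Every other fact differs from the presupposition on some backgrounded slot, so none challenges the exhaustivity.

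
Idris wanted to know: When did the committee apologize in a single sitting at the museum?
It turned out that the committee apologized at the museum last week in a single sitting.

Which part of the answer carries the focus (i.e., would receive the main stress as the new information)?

last week

The wh-word "when" asks about the time.
In the answer, "the committee", "at the museum" and "in a single sitting" are given — repeated from the question.
The constituent filling the time gap is "last week"; that is the focus and would carry nuclear stress.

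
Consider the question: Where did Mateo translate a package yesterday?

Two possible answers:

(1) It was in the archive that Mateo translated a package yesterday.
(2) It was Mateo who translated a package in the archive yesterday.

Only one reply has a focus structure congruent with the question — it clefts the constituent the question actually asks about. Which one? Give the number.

The question word "where" targets the location.
Option (1) clefts "in the archive" — that matches what the question asks about.
Option (2) clefts "Mateo" — the subject (agent), not what was asked.
So the congruent reply is (1).

1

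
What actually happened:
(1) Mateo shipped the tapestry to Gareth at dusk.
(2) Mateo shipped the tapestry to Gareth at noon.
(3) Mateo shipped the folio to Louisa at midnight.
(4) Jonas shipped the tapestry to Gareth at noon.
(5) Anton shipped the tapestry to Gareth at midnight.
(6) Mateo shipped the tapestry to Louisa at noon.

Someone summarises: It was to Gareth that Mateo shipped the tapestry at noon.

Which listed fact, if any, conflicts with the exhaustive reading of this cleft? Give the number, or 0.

6

Focus of the cleft: "Gareth" (the recipient). Presupposed background: Mateo as agent and the tapestry as thing and at noon as setting.
The exhaustive reading says no other recipient fits that background.
Fact (6) shares the background but with recipient = Louisa; exhaustivity is violated.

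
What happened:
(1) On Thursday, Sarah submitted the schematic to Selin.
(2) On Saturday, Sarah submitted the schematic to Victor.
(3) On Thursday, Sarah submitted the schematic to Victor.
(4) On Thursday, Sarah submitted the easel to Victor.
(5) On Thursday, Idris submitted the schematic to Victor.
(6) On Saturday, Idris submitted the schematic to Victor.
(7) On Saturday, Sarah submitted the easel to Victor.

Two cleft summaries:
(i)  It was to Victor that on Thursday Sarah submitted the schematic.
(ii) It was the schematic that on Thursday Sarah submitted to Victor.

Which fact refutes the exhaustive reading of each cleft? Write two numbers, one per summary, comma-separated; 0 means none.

1, 4

Summary (i) focuses "Victor" (the recipient); background same agent, thing, setting (Sarah / the schematic / on Thursday). Fact (1) matches that background with recipient = Selin — refutes (i).
Summary (ii) focuses "the schematic" (the thing); background same agent, recipient, setting (Sarah / Victor / on Thursday). Fact (4) matches that background with thing = the easel — refutes (ii).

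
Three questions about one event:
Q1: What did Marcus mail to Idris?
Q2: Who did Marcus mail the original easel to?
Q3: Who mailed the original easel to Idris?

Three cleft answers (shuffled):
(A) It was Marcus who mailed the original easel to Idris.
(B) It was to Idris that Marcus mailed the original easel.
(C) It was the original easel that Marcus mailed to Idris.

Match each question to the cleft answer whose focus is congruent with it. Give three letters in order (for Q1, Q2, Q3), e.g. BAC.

CBA

Q1 asks about the direct object; cleft (C) focuses "the original easel", which is the direct object — so Q1 → C.
Q2 asks about the recipient; cleft (B) focuses "to Idris", which is the recipient — so Q2 → B.
Q3 asks about the subject (agent); cleft (A) focuses "Marcus", which is the subject (agent) — so Q3 → A.
Mapping: Q1→C, Q2→B, Q3→A.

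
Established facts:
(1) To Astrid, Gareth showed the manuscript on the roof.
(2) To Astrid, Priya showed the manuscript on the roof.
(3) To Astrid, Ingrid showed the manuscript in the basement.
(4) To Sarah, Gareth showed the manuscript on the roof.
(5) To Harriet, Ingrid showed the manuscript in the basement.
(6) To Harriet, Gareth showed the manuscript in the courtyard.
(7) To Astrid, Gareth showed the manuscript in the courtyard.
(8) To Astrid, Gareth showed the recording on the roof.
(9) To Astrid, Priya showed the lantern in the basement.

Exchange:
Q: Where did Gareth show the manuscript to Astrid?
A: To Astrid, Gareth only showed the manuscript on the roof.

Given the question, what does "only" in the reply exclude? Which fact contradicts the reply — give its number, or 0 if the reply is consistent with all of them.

7

The question "Where did ...?" targets the setting, so in the reply the focus falls on "on the roof".
So "only" ranges over settings; the rest (same agent, thing, recipient (Gareth / the manuscript / Astrid)) is presupposed.
Fact (7) keeps same agent, thing, recipient (Gareth / the manuscript / Astrid) but has setting = in the courtyard; that refutes the reply.
(Fact (4) would refute a reading with focus on the recipient — but that is not what the question asks.)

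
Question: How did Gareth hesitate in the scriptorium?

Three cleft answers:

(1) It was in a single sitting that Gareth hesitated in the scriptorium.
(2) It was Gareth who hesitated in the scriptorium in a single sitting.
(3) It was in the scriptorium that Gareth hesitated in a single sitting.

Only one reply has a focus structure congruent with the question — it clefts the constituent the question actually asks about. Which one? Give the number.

1

The question word "how" targets the manner.
Option (1) clefts "in a single sitting" — that matches what the question asks about.
Option (2) clefts "Gareth" — the subject (agent), not what was asked.
Option (3) clefts "in the scriptorium" — the location, not what was asked.
So the congruent reply is (1).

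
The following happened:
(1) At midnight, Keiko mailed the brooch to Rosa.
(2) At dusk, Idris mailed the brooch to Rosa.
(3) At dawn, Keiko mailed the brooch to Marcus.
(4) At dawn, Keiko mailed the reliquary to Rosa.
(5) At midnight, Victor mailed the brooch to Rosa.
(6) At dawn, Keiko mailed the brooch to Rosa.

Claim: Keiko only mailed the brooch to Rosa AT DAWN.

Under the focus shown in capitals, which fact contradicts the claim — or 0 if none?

The capitals mark "at dawn" as focus. So "only" rules out other settings, with the rest (same agent, thing, recipient (Keiko / the brooch / Rosa)) as background.
Fact (1) matches on same agent, thing, recipient (Keiko / the brooch / Rosa), but has setting = at midnight instead. That refutes the claim.

1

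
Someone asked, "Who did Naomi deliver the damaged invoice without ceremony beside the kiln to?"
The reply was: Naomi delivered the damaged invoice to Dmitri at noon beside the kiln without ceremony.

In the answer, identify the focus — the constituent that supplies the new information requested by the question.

to Dmitri

The wh-word "who" asks about the recipient.
In the answer, "Naomi", "the damaged invoice", "beside the kiln" and "without ceremony" are given — repeated from the question.
"at noon" is also new, but it specifies the time, which is not what the question asks about — so it is not the focus.
The constituent filling the recipient gap is "to Dmitri"; that is the focus.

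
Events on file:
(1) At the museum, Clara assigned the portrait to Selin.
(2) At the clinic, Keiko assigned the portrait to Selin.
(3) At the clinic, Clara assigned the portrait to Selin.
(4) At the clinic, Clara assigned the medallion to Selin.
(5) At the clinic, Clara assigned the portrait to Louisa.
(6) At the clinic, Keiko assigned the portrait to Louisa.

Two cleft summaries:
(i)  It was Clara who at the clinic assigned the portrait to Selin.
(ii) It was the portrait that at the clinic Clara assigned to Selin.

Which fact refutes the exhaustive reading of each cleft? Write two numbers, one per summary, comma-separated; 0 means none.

Summary (i) focuses "Clara" (the agent); background thing = the portrait, recipient = Selin, setting = at the clinic. Fact (2) matches that background with agent = Keiko — refutes (i).
Summary (ii) focuses "the portrait" (the thing); background agent = Clara, recipient = Selin, setting = at the clinic. Fact (4) matches that background with thing = the medallion — refutes (ii).

2, 4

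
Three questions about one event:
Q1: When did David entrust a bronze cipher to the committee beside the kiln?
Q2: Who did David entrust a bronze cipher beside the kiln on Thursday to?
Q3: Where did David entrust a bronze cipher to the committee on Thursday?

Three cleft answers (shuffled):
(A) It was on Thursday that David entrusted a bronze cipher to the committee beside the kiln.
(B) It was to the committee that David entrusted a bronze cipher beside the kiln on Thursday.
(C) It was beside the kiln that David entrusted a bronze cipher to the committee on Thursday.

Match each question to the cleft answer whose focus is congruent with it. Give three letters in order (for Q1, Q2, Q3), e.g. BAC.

Q1 asks about the time; cleft (A) focuses "on Thursday", which is the time — so Q1 → A.
Q2 asks about the recipient; cleft (B) focuses "to the committee", which is the recipient — so Q2 → B.
Q3 asks about the location; cleft (C) focuses "beside the kiln", which is the location — so Q3 → C.
Mapping: Q1→A, Q2→B, Q3→C.

ABC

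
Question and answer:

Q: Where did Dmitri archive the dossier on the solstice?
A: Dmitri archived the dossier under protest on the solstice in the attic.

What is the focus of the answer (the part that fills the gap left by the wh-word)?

in the attic

The wh-word "where" asks about the location.
In the answer, "Dmitri", "the dossier" and "on the solstice" are given — repeated from the question.
"under protest" is also new, but it specifies the manner, which is not what the question asks about — so it is not the focus.
The constituent filling the location gap is "in the attic"; that is the focus.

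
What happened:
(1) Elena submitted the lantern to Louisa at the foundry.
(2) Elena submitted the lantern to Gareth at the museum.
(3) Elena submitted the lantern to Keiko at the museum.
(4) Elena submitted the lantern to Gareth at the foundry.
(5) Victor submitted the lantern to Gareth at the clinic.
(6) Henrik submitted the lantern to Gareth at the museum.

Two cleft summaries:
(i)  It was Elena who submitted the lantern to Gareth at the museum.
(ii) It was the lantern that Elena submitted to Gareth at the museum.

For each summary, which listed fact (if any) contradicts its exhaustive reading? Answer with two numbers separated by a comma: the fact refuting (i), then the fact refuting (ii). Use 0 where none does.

6, 0

Summary (i) focuses "Elena" (the agent); background the lantern as thing and Gareth as recipient and at the museum as setting. Fact (6) matches that background with agent = Henrik — refutes (i).
Summary (ii) focuses "the lantern" (the thing); background Elena as agent and Gareth as recipient and at the museum as setting. No fact matches that background with a different thing, so 0.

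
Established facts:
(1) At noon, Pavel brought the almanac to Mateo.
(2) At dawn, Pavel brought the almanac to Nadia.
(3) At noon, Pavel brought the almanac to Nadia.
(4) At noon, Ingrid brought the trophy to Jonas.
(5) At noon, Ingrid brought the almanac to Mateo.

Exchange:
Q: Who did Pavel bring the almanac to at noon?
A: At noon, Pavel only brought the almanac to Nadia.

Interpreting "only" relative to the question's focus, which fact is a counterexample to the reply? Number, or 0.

The question "Who did ... to ...?" targets the recipient, so in the reply the focus falls on "Nadia".
So "only" ranges over recipients; the rest (Pavel as agent and the almanac as thing and at noon as setting) is presupposed.
Fact (1) keeps Pavel as agent and the almanac as thing and at noon as setting but has recipient = Mateo; that refutes the reply.
(Fact (2) would refute a reading with focus on the setting — but that is not what the question asks.)

1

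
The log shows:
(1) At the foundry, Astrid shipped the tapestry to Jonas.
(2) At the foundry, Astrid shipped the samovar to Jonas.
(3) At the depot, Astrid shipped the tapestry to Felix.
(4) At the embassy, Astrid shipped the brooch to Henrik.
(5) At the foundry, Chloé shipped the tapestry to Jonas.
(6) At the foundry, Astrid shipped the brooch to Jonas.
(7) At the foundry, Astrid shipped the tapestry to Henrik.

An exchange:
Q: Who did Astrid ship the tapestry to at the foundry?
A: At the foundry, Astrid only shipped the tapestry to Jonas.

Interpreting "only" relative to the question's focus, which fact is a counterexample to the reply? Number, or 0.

The question "Who did ... to ...?" targets the recipient, so in the reply the focus falls on "Jonas".
So "only" ranges over recipients; the rest (Astrid as agent and the tapestry as thing and at the foundry as setting) is presupposed.
Fact (7) shares the background with a different recipient (Henrik) — counterexample.
(Fact (2) would refute a reading with focus on the thing — but that is not what the question asks.)

7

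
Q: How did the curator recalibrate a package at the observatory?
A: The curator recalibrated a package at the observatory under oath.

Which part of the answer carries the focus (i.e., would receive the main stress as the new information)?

under oath

The wh-word "how" asks about the manner.
In the answer, "the curator", "a package" and "at the observatory" are given — repeated from the question.
The constituent filling the manner gap is "under oath"; that is the focus and would carry nuclear stress.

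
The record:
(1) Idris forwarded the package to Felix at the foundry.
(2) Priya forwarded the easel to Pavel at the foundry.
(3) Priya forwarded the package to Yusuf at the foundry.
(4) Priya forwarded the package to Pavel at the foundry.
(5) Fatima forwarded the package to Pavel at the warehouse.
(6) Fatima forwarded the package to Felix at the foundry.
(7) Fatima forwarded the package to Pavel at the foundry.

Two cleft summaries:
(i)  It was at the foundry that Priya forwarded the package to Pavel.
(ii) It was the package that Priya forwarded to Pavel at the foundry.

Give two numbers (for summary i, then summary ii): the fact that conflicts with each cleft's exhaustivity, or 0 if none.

0, 2

Summary (i) focuses "at the foundry" (the setting); background agent = Priya, thing = the package, recipient = Pavel. No fact matches that background with a different setting, so 0.
Summary (ii) focuses "the package" (the thing); background agent = Priya, recipient = Pavel, setting = at the foundry. Fact (2) matches that background with thing = the easel — refutes (ii).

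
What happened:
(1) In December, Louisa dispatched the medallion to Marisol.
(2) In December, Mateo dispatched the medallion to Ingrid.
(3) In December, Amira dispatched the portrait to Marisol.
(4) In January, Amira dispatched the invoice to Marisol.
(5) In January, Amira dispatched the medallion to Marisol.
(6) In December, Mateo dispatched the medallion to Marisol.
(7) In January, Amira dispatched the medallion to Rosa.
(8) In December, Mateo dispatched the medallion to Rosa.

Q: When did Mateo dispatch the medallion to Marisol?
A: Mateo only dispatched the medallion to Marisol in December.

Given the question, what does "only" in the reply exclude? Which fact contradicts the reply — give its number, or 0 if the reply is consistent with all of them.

Answering "When did ...?" puts focus on the setting — here, "in December".
So "only" ranges over settings; the rest (Mateo as agent and the medallion as thing and Marisol as recipient) is presupposed.
No fact keeps Mateo as agent and the medallion as thing and Marisol as recipient while changing the setting; every other fact differs on something backgrounded. The reply stands.
(Fact (2) would refute a reading with focus on the recipient — but that is not what the question asks.)

0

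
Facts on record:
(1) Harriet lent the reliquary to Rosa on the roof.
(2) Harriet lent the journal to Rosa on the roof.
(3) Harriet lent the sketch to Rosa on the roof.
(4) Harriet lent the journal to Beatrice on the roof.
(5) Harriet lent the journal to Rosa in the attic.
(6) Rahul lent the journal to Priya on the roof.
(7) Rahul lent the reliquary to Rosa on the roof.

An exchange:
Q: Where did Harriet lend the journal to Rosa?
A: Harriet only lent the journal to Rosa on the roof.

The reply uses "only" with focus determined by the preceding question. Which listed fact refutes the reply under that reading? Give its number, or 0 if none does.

The question "Where did ...?" targets the setting, so in the reply the focus falls on "on the roof".
"Only" then excludes alternative settings while the background — agent = Harriet, thing = the journal, recipient = Rosa — is held fixed.
Fact (5) shares the background with a different setting (in the attic) — counterexample.
(Fact (4) would refute a reading with focus on the recipient — but that is not what the question asks.)

5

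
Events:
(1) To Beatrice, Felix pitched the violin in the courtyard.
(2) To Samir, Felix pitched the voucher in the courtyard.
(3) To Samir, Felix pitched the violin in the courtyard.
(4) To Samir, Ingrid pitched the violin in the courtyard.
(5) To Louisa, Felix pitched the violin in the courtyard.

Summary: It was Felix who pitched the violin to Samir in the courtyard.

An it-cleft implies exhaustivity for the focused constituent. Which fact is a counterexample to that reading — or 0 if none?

Focus of the cleft: "Felix" (the agent). Presupposed background: the violin as thing and Samir as recipient and in the courtyard as setting.
The exhaustive reading says no other agent fits that background.
But fact (4) also has the violin as thing and Samir as recipient and in the courtyard as setting, with agent = Ingrid — so the exhaustive reading fails.

4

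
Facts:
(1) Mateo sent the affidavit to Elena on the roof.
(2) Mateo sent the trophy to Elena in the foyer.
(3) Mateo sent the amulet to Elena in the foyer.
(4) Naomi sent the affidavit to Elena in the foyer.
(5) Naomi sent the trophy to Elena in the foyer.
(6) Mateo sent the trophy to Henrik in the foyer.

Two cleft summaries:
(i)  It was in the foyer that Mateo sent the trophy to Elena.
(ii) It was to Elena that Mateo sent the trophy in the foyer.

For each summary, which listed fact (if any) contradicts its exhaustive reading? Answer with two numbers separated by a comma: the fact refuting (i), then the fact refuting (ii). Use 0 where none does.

0, 6

(i): focus "in the foyer". No fact shares agent = Mateo, thing = the trophy, recipient = Elena with a different setting. 0.
(ii): focus "Elena". Looking for agent = Mateo, thing = the trophy, setting = in the foyer with some other recipient — fact (6) has Henrik there. Refuted.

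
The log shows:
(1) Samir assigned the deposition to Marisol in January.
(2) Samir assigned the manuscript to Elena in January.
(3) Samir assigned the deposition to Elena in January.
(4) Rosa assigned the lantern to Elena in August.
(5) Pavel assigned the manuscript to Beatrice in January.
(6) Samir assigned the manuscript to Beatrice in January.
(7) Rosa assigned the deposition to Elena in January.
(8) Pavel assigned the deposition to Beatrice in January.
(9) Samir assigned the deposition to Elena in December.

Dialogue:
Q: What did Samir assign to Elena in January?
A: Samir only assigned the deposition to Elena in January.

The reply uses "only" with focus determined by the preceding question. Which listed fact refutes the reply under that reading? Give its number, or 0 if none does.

Answering "What did ...?" puts focus on the thing — here, "the deposition".
So "only" ranges over things; the rest (same agent, recipient, setting (Samir / Elena / in January)) is presupposed.
Fact (2) shares the background with a different thing (the manuscript) — counterexample.
(Fact (9) would refute a reading with focus on the setting — but that is not what the question asks.)

2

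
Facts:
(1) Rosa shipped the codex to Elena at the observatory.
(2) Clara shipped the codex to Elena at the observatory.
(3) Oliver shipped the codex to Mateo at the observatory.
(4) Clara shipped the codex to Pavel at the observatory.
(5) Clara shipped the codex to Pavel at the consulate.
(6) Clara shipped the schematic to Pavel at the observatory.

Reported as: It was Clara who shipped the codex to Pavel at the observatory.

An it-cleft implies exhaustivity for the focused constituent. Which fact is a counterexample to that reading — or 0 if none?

0

The cleft puts "Clara" in focus and presupposes the open proposition with same thing, recipient, setting (the codex / Pavel / at the observatory).
The exhaustive reading says no other agent fits that background.
No listed fact matches the background with a different agent. Exhaustivity holds.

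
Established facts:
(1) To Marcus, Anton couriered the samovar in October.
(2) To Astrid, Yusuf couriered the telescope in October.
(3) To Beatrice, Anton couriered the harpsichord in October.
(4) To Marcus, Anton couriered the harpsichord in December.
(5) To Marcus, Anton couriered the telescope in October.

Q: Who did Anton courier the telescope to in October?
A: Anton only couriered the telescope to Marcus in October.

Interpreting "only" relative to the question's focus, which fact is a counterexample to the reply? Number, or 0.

0

The question "Who did ... to ...?" targets the recipient, so in the reply the focus falls on "Marcus".
So "only" ranges over recipients; the rest (same agent, thing, setting (Anton / the telescope / in October)) is presupposed.
No fact keeps same agent, thing, setting (Anton / the telescope / in October) while changing the recipient; every other fact differs on something backgrounded. The reply stands.
(Fact (1) would refute a reading with focus on the thing — but that is not what the question asks.)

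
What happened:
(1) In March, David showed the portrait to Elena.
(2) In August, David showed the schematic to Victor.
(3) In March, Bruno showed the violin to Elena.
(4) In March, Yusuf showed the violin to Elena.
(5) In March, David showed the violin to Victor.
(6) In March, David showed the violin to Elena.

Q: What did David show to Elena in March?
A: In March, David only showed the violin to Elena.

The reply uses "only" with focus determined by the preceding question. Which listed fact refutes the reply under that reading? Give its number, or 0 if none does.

Answering "What did ...?" puts focus on the thing — here, "the violin".
So "only" ranges over things; the rest (same agent, recipient, setting (David / Elena / in March)) is presupposed.
Fact (1) shares the background with a different thing (the portrait) — counterexample.
(Fact (5) would refute a reading with focus on the recipient — but that is not what the question asks.)

1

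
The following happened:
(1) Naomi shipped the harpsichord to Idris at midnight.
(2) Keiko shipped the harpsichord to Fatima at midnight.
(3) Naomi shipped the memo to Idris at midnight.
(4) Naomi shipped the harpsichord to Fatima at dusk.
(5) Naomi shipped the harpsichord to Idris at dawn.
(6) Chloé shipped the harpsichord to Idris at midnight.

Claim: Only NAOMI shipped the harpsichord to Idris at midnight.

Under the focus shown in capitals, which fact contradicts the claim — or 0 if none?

Focus (in capitals) is "Naomi" — the agent. "Only" excludes alternative agents while holding fixed the harpsichord as thing and Idris as recipient and at midnight as setting.
Fact (6) matches on the harpsichord as thing and Idris as recipient and at midnight as setting, but has agent = Chloé instead. That refutes the claim.

6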